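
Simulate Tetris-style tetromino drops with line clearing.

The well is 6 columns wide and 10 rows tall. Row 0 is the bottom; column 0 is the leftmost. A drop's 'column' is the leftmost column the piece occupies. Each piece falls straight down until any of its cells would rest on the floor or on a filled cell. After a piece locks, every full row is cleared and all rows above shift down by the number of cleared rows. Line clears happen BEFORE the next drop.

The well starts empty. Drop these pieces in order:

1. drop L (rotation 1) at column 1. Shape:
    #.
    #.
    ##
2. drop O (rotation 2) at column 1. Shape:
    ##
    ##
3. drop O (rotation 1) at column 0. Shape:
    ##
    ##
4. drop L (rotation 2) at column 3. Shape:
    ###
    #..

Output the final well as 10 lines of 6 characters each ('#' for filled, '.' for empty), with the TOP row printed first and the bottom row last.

Drop 1: L rot1 at col 1 lands with bottom-row=0; cleared 0 line(s) (total 0); column heights now [0 3 1 0 0 0], max=3
Drop 2: O rot2 at col 1 lands with bottom-row=3; cleared 0 line(s) (total 0); column heights now [0 5 5 0 0 0], max=5
Drop 3: O rot1 at col 0 lands with bottom-row=5; cleared 0 line(s) (total 0); column heights now [7 7 5 0 0 0], max=7
Drop 4: L rot2 at col 3 lands with bottom-row=0; cleared 0 line(s) (total 0); column heights now [7 7 5 2 2 2], max=7

Answer: ......
......
......
##....
##....
.##...
.##...
.#....
.#.###
.###..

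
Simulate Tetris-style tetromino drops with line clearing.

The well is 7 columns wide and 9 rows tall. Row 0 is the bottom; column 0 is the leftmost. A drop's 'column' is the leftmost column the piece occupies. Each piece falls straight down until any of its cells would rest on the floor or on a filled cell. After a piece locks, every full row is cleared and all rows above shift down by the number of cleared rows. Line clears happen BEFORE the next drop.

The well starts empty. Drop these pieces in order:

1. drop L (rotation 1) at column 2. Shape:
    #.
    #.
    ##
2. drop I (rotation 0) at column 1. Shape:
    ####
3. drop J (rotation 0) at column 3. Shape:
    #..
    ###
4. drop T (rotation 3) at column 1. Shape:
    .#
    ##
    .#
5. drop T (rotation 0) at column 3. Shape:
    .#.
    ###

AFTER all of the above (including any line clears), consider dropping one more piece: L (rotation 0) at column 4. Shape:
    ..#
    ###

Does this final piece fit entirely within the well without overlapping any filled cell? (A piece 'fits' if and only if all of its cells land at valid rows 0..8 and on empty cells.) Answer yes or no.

Answer: no

Derivation:
Drop 1: L rot1 at col 2 lands with bottom-row=0; cleared 0 line(s) (total 0); column heights now [0 0 3 1 0 0 0], max=3
Drop 2: I rot0 at col 1 lands with bottom-row=3; cleared 0 line(s) (total 0); column heights now [0 4 4 4 4 0 0], max=4
Drop 3: J rot0 at col 3 lands with bottom-row=4; cleared 0 line(s) (total 0); column heights now [0 4 4 6 5 5 0], max=6
Drop 4: T rot3 at col 1 lands with bottom-row=4; cleared 0 line(s) (total 0); column heights now [0 6 7 6 5 5 0], max=7
Drop 5: T rot0 at col 3 lands with bottom-row=6; cleared 0 line(s) (total 0); column heights now [0 6 7 7 8 7 0], max=8
Test piece L rot0 at col 4 (width 3): heights before test = [0 6 7 7 8 7 0]; fits = False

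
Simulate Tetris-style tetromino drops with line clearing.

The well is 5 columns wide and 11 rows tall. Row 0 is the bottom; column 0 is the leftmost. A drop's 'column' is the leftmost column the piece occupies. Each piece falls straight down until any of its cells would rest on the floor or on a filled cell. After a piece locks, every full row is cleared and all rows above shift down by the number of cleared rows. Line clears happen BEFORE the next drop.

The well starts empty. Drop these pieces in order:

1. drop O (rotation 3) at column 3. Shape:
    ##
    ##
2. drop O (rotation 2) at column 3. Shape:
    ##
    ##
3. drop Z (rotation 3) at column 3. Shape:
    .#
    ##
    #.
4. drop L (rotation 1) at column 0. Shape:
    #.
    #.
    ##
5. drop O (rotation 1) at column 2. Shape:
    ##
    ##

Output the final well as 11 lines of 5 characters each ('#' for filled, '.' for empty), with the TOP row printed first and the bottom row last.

Drop 1: O rot3 at col 3 lands with bottom-row=0; cleared 0 line(s) (total 0); column heights now [0 0 0 2 2], max=2
Drop 2: O rot2 at col 3 lands with bottom-row=2; cleared 0 line(s) (total 0); column heights now [0 0 0 4 4], max=4
Drop 3: Z rot3 at col 3 lands with bottom-row=4; cleared 0 line(s) (total 0); column heights now [0 0 0 6 7], max=7
Drop 4: L rot1 at col 0 lands with bottom-row=0; cleared 0 line(s) (total 0); column heights now [3 1 0 6 7], max=7
Drop 5: O rot1 at col 2 lands with bottom-row=6; cleared 0 line(s) (total 0); column heights now [3 1 8 8 7], max=8

Answer: .....
.....
.....
..##.
..###
...##
...#.
...##
#..##
#..##
##.##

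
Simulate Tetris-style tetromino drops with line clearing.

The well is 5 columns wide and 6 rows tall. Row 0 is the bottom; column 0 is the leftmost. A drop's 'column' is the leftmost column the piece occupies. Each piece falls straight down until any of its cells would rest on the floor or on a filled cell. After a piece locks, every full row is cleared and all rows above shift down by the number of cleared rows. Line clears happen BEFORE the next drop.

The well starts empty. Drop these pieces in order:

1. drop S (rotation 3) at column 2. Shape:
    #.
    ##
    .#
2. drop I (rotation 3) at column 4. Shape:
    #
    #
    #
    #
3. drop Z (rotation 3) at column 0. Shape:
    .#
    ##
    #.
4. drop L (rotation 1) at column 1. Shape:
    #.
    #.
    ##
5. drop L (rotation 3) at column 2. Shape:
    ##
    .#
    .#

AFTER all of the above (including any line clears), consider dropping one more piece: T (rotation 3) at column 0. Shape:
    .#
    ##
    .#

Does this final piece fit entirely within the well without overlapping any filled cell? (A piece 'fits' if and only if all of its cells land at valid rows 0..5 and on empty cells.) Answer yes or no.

Drop 1: S rot3 at col 2 lands with bottom-row=0; cleared 0 line(s) (total 0); column heights now [0 0 3 2 0], max=3
Drop 2: I rot3 at col 4 lands with bottom-row=0; cleared 0 line(s) (total 0); column heights now [0 0 3 2 4], max=4
Drop 3: Z rot3 at col 0 lands with bottom-row=0; cleared 1 line(s) (total 1); column heights now [1 2 2 1 3], max=3
Drop 4: L rot1 at col 1 lands with bottom-row=2; cleared 0 line(s) (total 1); column heights now [1 5 3 1 3], max=5
Drop 5: L rot3 at col 2 lands with bottom-row=1; cleared 0 line(s) (total 1); column heights now [1 5 4 4 3], max=5
Test piece T rot3 at col 0 (width 2): heights before test = [1 5 4 4 3]; fits = False

Answer: no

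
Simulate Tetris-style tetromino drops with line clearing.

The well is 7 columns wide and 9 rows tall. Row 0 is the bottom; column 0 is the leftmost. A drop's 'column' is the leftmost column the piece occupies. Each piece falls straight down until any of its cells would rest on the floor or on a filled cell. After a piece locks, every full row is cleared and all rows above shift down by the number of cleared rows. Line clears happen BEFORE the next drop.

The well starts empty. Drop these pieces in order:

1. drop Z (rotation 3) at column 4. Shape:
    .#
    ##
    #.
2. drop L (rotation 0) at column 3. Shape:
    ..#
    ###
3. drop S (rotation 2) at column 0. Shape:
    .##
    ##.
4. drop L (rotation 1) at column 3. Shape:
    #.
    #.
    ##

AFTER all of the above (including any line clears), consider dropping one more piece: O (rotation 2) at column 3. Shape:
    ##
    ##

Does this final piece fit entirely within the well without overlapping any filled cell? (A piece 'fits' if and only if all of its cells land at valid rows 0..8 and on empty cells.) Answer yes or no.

Answer: yes

Derivation:
Drop 1: Z rot3 at col 4 lands with bottom-row=0; cleared 0 line(s) (total 0); column heights now [0 0 0 0 2 3 0], max=3
Drop 2: L rot0 at col 3 lands with bottom-row=3; cleared 0 line(s) (total 0); column heights now [0 0 0 4 4 5 0], max=5
Drop 3: S rot2 at col 0 lands with bottom-row=0; cleared 0 line(s) (total 0); column heights now [1 2 2 4 4 5 0], max=5
Drop 4: L rot1 at col 3 lands with bottom-row=4; cleared 0 line(s) (total 0); column heights now [1 2 2 7 5 5 0], max=7
Test piece O rot2 at col 3 (width 2): heights before test = [1 2 2 7 5 5 0]; fits = True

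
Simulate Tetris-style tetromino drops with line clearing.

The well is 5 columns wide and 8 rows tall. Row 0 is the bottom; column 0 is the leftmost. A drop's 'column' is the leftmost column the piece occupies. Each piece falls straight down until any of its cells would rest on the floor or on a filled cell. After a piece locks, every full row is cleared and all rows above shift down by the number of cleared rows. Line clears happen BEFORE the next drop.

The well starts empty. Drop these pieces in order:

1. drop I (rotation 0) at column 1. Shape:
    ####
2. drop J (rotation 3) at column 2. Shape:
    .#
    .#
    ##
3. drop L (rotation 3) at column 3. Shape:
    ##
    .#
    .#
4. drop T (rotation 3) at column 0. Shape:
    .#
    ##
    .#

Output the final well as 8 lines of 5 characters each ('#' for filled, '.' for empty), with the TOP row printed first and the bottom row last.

Drop 1: I rot0 at col 1 lands with bottom-row=0; cleared 0 line(s) (total 0); column heights now [0 1 1 1 1], max=1
Drop 2: J rot3 at col 2 lands with bottom-row=1; cleared 0 line(s) (total 0); column heights now [0 1 2 4 1], max=4
Drop 3: L rot3 at col 3 lands with bottom-row=2; cleared 0 line(s) (total 0); column heights now [0 1 2 5 5], max=5
Drop 4: T rot3 at col 0 lands with bottom-row=1; cleared 0 line(s) (total 0); column heights now [3 4 2 5 5], max=5

Answer: .....
.....
.....
...##
.#.##
##.##
.###.
.####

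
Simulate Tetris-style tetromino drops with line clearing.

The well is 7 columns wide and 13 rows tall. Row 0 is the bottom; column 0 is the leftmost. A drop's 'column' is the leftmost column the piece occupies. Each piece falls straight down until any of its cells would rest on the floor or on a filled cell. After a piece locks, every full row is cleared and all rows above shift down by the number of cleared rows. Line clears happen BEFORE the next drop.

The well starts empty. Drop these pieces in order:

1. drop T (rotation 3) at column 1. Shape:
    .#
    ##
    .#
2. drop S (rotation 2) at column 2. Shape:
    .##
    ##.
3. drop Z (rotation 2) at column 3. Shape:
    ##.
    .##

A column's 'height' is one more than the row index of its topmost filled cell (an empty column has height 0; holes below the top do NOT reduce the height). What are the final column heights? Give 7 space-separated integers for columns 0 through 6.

Drop 1: T rot3 at col 1 lands with bottom-row=0; cleared 0 line(s) (total 0); column heights now [0 2 3 0 0 0 0], max=3
Drop 2: S rot2 at col 2 lands with bottom-row=3; cleared 0 line(s) (total 0); column heights now [0 2 4 5 5 0 0], max=5
Drop 3: Z rot2 at col 3 lands with bottom-row=5; cleared 0 line(s) (total 0); column heights now [0 2 4 7 7 6 0], max=7

Answer: 0 2 4 7 7 6 0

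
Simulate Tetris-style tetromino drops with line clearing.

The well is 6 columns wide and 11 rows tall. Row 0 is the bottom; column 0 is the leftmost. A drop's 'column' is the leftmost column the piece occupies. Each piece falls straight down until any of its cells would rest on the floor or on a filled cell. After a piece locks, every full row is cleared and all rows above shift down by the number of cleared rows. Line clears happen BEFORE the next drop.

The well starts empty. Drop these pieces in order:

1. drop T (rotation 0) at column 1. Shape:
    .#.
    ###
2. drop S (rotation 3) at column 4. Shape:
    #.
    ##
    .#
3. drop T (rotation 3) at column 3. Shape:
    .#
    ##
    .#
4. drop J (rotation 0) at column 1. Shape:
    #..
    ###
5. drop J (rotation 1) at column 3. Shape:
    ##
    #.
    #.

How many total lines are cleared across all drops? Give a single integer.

Answer: 0

Derivation:
Drop 1: T rot0 at col 1 lands with bottom-row=0; cleared 0 line(s) (total 0); column heights now [0 1 2 1 0 0], max=2
Drop 2: S rot3 at col 4 lands with bottom-row=0; cleared 0 line(s) (total 0); column heights now [0 1 2 1 3 2], max=3
Drop 3: T rot3 at col 3 lands with bottom-row=3; cleared 0 line(s) (total 0); column heights now [0 1 2 5 6 2], max=6
Drop 4: J rot0 at col 1 lands with bottom-row=5; cleared 0 line(s) (total 0); column heights now [0 7 6 6 6 2], max=7
Drop 5: J rot1 at col 3 lands with bottom-row=6; cleared 0 line(s) (total 0); column heights now [0 7 6 9 9 2], max=9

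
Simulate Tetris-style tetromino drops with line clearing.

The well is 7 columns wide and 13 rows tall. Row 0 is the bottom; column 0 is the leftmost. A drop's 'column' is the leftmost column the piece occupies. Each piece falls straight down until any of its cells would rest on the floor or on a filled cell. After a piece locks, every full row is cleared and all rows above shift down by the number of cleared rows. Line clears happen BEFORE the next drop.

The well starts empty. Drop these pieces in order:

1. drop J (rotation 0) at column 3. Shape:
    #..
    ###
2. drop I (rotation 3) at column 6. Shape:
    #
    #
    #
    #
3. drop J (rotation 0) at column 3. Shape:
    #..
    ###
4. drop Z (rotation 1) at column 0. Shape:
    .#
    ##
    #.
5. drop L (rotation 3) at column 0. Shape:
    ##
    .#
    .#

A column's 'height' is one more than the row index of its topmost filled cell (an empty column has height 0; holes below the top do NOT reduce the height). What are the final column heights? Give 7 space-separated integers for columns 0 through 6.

Answer: 6 6 0 4 3 3 4

Derivation:
Drop 1: J rot0 at col 3 lands with bottom-row=0; cleared 0 line(s) (total 0); column heights now [0 0 0 2 1 1 0], max=2
Drop 2: I rot3 at col 6 lands with bottom-row=0; cleared 0 line(s) (total 0); column heights now [0 0 0 2 1 1 4], max=4
Drop 3: J rot0 at col 3 lands with bottom-row=2; cleared 0 line(s) (total 0); column heights now [0 0 0 4 3 3 4], max=4
Drop 4: Z rot1 at col 0 lands with bottom-row=0; cleared 0 line(s) (total 0); column heights now [2 3 0 4 3 3 4], max=4
Drop 5: L rot3 at col 0 lands with bottom-row=3; cleared 0 line(s) (total 0); column heights now [6 6 0 4 3 3 4], max=6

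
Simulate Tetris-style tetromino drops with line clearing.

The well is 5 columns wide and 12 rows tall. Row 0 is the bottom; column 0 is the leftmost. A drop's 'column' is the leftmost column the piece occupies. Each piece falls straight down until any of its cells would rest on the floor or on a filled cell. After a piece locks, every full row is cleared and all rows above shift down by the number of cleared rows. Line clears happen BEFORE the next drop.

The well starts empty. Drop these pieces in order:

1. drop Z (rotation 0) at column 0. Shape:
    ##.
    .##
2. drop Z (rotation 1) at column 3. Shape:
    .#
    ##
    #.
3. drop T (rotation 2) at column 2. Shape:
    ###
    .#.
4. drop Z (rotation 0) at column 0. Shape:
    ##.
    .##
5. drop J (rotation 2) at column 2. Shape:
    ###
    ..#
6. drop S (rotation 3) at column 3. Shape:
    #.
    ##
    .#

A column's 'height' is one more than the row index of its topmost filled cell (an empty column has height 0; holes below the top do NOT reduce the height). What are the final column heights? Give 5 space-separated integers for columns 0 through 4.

Drop 1: Z rot0 at col 0 lands with bottom-row=0; cleared 0 line(s) (total 0); column heights now [2 2 1 0 0], max=2
Drop 2: Z rot1 at col 3 lands with bottom-row=0; cleared 0 line(s) (total 0); column heights now [2 2 1 2 3], max=3
Drop 3: T rot2 at col 2 lands with bottom-row=2; cleared 0 line(s) (total 0); column heights now [2 2 4 4 4], max=4
Drop 4: Z rot0 at col 0 lands with bottom-row=4; cleared 0 line(s) (total 0); column heights now [6 6 5 4 4], max=6
Drop 5: J rot2 at col 2 lands with bottom-row=4; cleared 1 line(s) (total 1); column heights now [2 5 5 4 5], max=5
Drop 6: S rot3 at col 3 lands with bottom-row=5; cleared 0 line(s) (total 1); column heights now [2 5 5 8 7], max=8

Answer: 2 5 5 8 7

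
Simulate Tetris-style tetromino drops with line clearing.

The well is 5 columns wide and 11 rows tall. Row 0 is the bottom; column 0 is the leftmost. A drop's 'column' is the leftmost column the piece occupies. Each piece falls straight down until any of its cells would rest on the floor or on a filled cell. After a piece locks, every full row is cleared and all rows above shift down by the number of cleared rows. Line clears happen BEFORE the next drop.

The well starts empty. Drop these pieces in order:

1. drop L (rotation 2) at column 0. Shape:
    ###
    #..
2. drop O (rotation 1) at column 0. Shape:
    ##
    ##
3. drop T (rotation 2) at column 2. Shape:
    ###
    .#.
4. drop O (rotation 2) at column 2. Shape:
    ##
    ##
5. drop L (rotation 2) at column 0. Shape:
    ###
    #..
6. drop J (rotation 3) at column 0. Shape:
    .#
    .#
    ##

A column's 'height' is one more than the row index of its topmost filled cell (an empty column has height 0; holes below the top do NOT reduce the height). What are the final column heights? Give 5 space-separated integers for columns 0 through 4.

Drop 1: L rot2 at col 0 lands with bottom-row=0; cleared 0 line(s) (total 0); column heights now [2 2 2 0 0], max=2
Drop 2: O rot1 at col 0 lands with bottom-row=2; cleared 0 line(s) (total 0); column heights now [4 4 2 0 0], max=4
Drop 3: T rot2 at col 2 lands with bottom-row=1; cleared 1 line(s) (total 1); column heights now [3 3 2 2 0], max=3
Drop 4: O rot2 at col 2 lands with bottom-row=2; cleared 0 line(s) (total 1); column heights now [3 3 4 4 0], max=4
Drop 5: L rot2 at col 0 lands with bottom-row=3; cleared 0 line(s) (total 1); column heights now [5 5 5 4 0], max=5
Drop 6: J rot3 at col 0 lands with bottom-row=5; cleared 0 line(s) (total 1); column heights now [6 8 5 4 0], max=8

Answer: 6 8 5 4 0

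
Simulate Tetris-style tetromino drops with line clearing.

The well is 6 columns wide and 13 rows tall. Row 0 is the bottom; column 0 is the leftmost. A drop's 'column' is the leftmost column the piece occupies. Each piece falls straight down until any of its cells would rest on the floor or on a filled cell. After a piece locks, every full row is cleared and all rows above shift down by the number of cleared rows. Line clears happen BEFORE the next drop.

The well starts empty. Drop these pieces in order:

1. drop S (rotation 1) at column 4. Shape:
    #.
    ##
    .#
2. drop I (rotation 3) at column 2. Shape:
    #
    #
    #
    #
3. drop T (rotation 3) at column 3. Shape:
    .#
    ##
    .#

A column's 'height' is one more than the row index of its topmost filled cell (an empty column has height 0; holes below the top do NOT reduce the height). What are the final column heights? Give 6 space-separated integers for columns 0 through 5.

Drop 1: S rot1 at col 4 lands with bottom-row=0; cleared 0 line(s) (total 0); column heights now [0 0 0 0 3 2], max=3
Drop 2: I rot3 at col 2 lands with bottom-row=0; cleared 0 line(s) (total 0); column heights now [0 0 4 0 3 2], max=4
Drop 3: T rot3 at col 3 lands with bottom-row=3; cleared 0 line(s) (total 0); column heights now [0 0 4 5 6 2], max=6

Answer: 0 0 4 5 6 2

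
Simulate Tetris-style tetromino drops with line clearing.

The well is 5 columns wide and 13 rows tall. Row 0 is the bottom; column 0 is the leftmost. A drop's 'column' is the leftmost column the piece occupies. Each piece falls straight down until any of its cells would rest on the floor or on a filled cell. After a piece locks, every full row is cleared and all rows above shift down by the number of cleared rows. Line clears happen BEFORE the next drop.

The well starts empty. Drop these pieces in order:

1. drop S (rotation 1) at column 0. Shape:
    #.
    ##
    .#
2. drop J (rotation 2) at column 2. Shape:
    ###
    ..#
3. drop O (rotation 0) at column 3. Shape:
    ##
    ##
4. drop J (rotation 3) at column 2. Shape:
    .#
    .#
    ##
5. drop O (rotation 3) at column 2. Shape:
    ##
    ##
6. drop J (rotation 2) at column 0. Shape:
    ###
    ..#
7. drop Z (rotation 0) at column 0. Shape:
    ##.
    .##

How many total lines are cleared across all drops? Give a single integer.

Answer: 1

Derivation:
Drop 1: S rot1 at col 0 lands with bottom-row=0; cleared 0 line(s) (total 0); column heights now [3 2 0 0 0], max=3
Drop 2: J rot2 at col 2 lands with bottom-row=0; cleared 1 line(s) (total 1); column heights now [2 1 0 0 1], max=2
Drop 3: O rot0 at col 3 lands with bottom-row=1; cleared 0 line(s) (total 1); column heights now [2 1 0 3 3], max=3
Drop 4: J rot3 at col 2 lands with bottom-row=3; cleared 0 line(s) (total 1); column heights now [2 1 4 6 3], max=6
Drop 5: O rot3 at col 2 lands with bottom-row=6; cleared 0 line(s) (total 1); column heights now [2 1 8 8 3], max=8
Drop 6: J rot2 at col 0 lands with bottom-row=8; cleared 0 line(s) (total 1); column heights now [10 10 10 8 3], max=10
Drop 7: Z rot0 at col 0 lands with bottom-row=10; cleared 0 line(s) (total 1); column heights now [12 12 11 8 3], max=12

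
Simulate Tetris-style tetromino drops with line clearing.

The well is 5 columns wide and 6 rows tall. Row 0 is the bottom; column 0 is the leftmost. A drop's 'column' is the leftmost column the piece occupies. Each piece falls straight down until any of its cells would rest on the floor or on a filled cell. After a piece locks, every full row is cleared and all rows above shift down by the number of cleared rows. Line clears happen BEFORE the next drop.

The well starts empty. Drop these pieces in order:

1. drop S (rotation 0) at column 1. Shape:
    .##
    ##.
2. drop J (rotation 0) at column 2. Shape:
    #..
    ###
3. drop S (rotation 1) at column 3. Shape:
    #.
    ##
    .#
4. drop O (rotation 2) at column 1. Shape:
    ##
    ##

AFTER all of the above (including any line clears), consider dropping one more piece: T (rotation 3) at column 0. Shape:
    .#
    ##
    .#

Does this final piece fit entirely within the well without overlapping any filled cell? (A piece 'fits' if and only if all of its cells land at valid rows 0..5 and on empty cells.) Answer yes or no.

Drop 1: S rot0 at col 1 lands with bottom-row=0; cleared 0 line(s) (total 0); column heights now [0 1 2 2 0], max=2
Drop 2: J rot0 at col 2 lands with bottom-row=2; cleared 0 line(s) (total 0); column heights now [0 1 4 3 3], max=4
Drop 3: S rot1 at col 3 lands with bottom-row=3; cleared 0 line(s) (total 0); column heights now [0 1 4 6 5], max=6
Drop 4: O rot2 at col 1 lands with bottom-row=4; cleared 0 line(s) (total 0); column heights now [0 6 6 6 5], max=6
Test piece T rot3 at col 0 (width 2): heights before test = [0 6 6 6 5]; fits = False

Answer: no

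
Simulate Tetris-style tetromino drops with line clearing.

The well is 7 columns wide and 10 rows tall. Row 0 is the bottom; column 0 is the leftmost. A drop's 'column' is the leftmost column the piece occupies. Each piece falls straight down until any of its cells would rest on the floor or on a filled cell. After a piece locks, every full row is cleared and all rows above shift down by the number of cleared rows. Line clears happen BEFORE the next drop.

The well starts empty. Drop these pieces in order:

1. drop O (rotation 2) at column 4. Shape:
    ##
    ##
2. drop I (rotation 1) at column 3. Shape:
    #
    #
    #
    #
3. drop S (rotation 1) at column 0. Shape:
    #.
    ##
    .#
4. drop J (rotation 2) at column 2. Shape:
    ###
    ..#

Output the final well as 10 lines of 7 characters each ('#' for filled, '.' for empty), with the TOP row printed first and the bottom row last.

Drop 1: O rot2 at col 4 lands with bottom-row=0; cleared 0 line(s) (total 0); column heights now [0 0 0 0 2 2 0], max=2
Drop 2: I rot1 at col 3 lands with bottom-row=0; cleared 0 line(s) (total 0); column heights now [0 0 0 4 2 2 0], max=4
Drop 3: S rot1 at col 0 lands with bottom-row=0; cleared 0 line(s) (total 0); column heights now [3 2 0 4 2 2 0], max=4
Drop 4: J rot2 at col 2 lands with bottom-row=3; cleared 0 line(s) (total 0); column heights now [3 2 5 5 5 2 0], max=5

Answer: .......
.......
.......
.......
.......
..###..
...##..
#..#...
##.###.
.#.###.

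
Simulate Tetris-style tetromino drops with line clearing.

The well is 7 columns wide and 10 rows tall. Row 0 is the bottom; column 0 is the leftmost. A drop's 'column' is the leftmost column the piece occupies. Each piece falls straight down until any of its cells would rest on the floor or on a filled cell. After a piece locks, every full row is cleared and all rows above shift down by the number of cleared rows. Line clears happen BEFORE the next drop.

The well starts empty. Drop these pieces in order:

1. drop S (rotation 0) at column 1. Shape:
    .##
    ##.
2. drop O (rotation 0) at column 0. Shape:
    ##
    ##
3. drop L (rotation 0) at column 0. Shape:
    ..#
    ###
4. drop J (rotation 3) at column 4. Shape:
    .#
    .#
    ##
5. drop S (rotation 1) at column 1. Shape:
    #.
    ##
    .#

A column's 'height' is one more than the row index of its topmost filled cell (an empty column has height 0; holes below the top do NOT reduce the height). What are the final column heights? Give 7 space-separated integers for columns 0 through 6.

Drop 1: S rot0 at col 1 lands with bottom-row=0; cleared 0 line(s) (total 0); column heights now [0 1 2 2 0 0 0], max=2
Drop 2: O rot0 at col 0 lands with bottom-row=1; cleared 0 line(s) (total 0); column heights now [3 3 2 2 0 0 0], max=3
Drop 3: L rot0 at col 0 lands with bottom-row=3; cleared 0 line(s) (total 0); column heights now [4 4 5 2 0 0 0], max=5
Drop 4: J rot3 at col 4 lands with bottom-row=0; cleared 0 line(s) (total 0); column heights now [4 4 5 2 1 3 0], max=5
Drop 5: S rot1 at col 1 lands with bottom-row=5; cleared 0 line(s) (total 0); column heights now [4 8 7 2 1 3 0], max=8

Answer: 4 8 7 2 1 3 0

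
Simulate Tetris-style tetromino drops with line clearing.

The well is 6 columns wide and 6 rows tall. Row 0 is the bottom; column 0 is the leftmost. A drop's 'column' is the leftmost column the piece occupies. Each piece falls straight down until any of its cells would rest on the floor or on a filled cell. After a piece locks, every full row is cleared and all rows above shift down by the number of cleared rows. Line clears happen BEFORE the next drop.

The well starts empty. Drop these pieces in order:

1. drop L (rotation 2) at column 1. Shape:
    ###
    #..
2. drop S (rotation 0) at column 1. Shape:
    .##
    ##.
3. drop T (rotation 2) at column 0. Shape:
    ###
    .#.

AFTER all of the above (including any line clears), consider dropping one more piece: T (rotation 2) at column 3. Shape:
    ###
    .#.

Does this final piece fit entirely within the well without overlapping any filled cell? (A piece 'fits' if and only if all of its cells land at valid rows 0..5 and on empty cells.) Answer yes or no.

Drop 1: L rot2 at col 1 lands with bottom-row=0; cleared 0 line(s) (total 0); column heights now [0 2 2 2 0 0], max=2
Drop 2: S rot0 at col 1 lands with bottom-row=2; cleared 0 line(s) (total 0); column heights now [0 3 4 4 0 0], max=4
Drop 3: T rot2 at col 0 lands with bottom-row=3; cleared 0 line(s) (total 0); column heights now [5 5 5 4 0 0], max=5
Test piece T rot2 at col 3 (width 3): heights before test = [5 5 5 4 0 0]; fits = True

Answer: yes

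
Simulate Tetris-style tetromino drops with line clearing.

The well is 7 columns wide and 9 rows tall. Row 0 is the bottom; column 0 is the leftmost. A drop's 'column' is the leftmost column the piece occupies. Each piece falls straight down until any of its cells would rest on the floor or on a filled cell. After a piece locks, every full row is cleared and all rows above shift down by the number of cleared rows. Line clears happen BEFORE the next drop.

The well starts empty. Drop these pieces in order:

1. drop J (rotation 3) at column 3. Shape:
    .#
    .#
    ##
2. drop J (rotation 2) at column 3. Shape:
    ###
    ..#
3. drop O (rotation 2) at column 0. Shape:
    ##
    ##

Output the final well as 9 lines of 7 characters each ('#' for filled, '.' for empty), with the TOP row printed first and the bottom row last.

Answer: .......
.......
.......
.......
.......
...###.
....##.
##..#..
##.##..

Derivation:
Drop 1: J rot3 at col 3 lands with bottom-row=0; cleared 0 line(s) (total 0); column heights now [0 0 0 1 3 0 0], max=3
Drop 2: J rot2 at col 3 lands with bottom-row=2; cleared 0 line(s) (total 0); column heights now [0 0 0 4 4 4 0], max=4
Drop 3: O rot2 at col 0 lands with bottom-row=0; cleared 0 line(s) (total 0); column heights now [2 2 0 4 4 4 0], max=4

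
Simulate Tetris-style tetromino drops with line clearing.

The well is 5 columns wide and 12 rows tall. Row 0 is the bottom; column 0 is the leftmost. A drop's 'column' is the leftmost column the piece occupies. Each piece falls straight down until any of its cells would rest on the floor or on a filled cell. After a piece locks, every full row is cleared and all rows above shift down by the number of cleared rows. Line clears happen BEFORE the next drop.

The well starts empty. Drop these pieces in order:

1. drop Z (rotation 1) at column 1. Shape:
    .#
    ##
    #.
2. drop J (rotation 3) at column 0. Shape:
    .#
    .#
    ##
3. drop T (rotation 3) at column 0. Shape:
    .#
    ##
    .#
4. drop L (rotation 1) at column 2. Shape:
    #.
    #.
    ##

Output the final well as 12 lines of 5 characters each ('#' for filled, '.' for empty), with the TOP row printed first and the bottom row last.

Answer: .....
.....
.....
.....
.#...
##...
.##..
.##..
.###.
###..
.##..
.#...

Derivation:
Drop 1: Z rot1 at col 1 lands with bottom-row=0; cleared 0 line(s) (total 0); column heights now [0 2 3 0 0], max=3
Drop 2: J rot3 at col 0 lands with bottom-row=2; cleared 0 line(s) (total 0); column heights now [3 5 3 0 0], max=5
Drop 3: T rot3 at col 0 lands with bottom-row=5; cleared 0 line(s) (total 0); column heights now [7 8 3 0 0], max=8
Drop 4: L rot1 at col 2 lands with bottom-row=3; cleared 0 line(s) (total 0); column heights now [7 8 6 4 0], max=8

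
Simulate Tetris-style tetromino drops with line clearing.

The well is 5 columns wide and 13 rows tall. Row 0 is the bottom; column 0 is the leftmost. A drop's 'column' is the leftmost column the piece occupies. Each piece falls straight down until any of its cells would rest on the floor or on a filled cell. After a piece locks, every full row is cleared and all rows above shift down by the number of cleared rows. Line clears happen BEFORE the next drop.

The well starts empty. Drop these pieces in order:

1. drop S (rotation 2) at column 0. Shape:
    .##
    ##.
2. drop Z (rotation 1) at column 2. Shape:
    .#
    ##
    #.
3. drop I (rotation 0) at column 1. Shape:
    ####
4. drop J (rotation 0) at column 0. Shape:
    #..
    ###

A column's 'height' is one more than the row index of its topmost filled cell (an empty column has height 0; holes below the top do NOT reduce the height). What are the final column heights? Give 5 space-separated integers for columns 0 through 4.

Answer: 8 7 7 6 6

Derivation:
Drop 1: S rot2 at col 0 lands with bottom-row=0; cleared 0 line(s) (total 0); column heights now [1 2 2 0 0], max=2
Drop 2: Z rot1 at col 2 lands with bottom-row=2; cleared 0 line(s) (total 0); column heights now [1 2 4 5 0], max=5
Drop 3: I rot0 at col 1 lands with bottom-row=5; cleared 0 line(s) (total 0); column heights now [1 6 6 6 6], max=6
Drop 4: J rot0 at col 0 lands with bottom-row=6; cleared 0 line(s) (total 0); column heights now [8 7 7 6 6], max=8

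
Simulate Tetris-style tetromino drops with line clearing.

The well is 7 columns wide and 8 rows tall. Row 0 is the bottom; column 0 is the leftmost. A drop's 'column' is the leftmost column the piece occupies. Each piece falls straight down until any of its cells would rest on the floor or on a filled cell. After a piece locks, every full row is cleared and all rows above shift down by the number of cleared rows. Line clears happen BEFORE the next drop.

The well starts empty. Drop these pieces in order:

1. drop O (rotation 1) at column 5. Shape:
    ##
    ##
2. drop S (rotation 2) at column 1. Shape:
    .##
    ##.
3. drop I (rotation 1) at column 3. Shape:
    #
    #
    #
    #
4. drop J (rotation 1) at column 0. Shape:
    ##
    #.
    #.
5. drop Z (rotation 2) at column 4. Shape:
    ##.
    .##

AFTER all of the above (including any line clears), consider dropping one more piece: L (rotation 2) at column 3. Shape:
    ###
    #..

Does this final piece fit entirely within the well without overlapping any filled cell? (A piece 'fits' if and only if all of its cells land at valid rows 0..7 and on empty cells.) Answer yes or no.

Answer: yes

Derivation:
Drop 1: O rot1 at col 5 lands with bottom-row=0; cleared 0 line(s) (total 0); column heights now [0 0 0 0 0 2 2], max=2
Drop 2: S rot2 at col 1 lands with bottom-row=0; cleared 0 line(s) (total 0); column heights now [0 1 2 2 0 2 2], max=2
Drop 3: I rot1 at col 3 lands with bottom-row=2; cleared 0 line(s) (total 0); column heights now [0 1 2 6 0 2 2], max=6
Drop 4: J rot1 at col 0 lands with bottom-row=0; cleared 0 line(s) (total 0); column heights now [3 3 2 6 0 2 2], max=6
Drop 5: Z rot2 at col 4 lands with bottom-row=2; cleared 0 line(s) (total 0); column heights now [3 3 2 6 4 4 3], max=6
Test piece L rot2 at col 3 (width 3): heights before test = [3 3 2 6 4 4 3]; fits = True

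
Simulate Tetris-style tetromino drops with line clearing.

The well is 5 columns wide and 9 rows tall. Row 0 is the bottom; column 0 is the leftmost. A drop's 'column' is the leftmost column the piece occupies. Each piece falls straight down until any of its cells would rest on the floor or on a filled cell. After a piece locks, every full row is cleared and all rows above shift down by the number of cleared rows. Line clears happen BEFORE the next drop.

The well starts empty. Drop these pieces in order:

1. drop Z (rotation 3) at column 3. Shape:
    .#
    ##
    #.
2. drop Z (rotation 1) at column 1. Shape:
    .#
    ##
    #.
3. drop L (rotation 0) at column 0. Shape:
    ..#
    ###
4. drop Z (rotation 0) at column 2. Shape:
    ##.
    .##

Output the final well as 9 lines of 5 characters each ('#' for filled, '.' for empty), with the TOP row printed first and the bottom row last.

Drop 1: Z rot3 at col 3 lands with bottom-row=0; cleared 0 line(s) (total 0); column heights now [0 0 0 2 3], max=3
Drop 2: Z rot1 at col 1 lands with bottom-row=0; cleared 0 line(s) (total 0); column heights now [0 2 3 2 3], max=3
Drop 3: L rot0 at col 0 lands with bottom-row=3; cleared 0 line(s) (total 0); column heights now [4 4 5 2 3], max=5
Drop 4: Z rot0 at col 2 lands with bottom-row=4; cleared 0 line(s) (total 0); column heights now [4 4 6 6 5], max=6

Answer: .....
.....
.....
..##.
..###
###..
..#.#
.####
.#.#.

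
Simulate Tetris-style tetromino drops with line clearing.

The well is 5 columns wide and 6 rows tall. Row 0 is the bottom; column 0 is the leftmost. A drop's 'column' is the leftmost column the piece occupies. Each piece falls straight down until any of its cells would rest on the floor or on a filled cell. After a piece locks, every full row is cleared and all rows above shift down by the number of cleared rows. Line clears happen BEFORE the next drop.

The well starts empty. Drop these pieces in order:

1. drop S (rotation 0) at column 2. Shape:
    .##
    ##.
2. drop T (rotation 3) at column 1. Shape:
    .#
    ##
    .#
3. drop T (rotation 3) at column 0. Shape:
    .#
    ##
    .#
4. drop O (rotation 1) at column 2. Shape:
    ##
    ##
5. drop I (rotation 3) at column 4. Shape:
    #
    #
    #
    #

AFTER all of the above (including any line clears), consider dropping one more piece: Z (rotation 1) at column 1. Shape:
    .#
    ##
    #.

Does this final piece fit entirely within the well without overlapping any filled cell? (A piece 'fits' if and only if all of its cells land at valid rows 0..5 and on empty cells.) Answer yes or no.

Drop 1: S rot0 at col 2 lands with bottom-row=0; cleared 0 line(s) (total 0); column heights now [0 0 1 2 2], max=2
Drop 2: T rot3 at col 1 lands with bottom-row=1; cleared 0 line(s) (total 0); column heights now [0 3 4 2 2], max=4
Drop 3: T rot3 at col 0 lands with bottom-row=3; cleared 0 line(s) (total 0); column heights now [5 6 4 2 2], max=6
Drop 4: O rot1 at col 2 lands with bottom-row=4; cleared 0 line(s) (total 0); column heights now [5 6 6 6 2], max=6
Drop 5: I rot3 at col 4 lands with bottom-row=2; cleared 1 line(s) (total 1); column heights now [0 5 5 5 5], max=5
Test piece Z rot1 at col 1 (width 2): heights before test = [0 5 5 5 5]; fits = False

Answer: no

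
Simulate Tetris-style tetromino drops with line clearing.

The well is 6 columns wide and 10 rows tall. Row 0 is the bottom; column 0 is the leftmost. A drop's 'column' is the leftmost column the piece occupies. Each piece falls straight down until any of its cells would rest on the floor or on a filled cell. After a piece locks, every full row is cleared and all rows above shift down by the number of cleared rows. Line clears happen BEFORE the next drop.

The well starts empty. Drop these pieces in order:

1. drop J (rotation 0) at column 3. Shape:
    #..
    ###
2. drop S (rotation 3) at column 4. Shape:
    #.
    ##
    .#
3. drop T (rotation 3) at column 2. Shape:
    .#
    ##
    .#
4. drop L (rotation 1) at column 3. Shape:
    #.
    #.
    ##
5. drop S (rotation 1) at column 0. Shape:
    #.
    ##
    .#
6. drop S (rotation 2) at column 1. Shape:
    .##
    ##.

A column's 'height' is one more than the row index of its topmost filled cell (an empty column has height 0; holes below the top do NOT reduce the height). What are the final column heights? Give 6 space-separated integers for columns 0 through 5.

Drop 1: J rot0 at col 3 lands with bottom-row=0; cleared 0 line(s) (total 0); column heights now [0 0 0 2 1 1], max=2
Drop 2: S rot3 at col 4 lands with bottom-row=1; cleared 0 line(s) (total 0); column heights now [0 0 0 2 4 3], max=4
Drop 3: T rot3 at col 2 lands with bottom-row=2; cleared 0 line(s) (total 0); column heights now [0 0 4 5 4 3], max=5
Drop 4: L rot1 at col 3 lands with bottom-row=5; cleared 0 line(s) (total 0); column heights now [0 0 4 8 6 3], max=8
Drop 5: S rot1 at col 0 lands with bottom-row=0; cleared 0 line(s) (total 0); column heights now [3 2 4 8 6 3], max=8
Drop 6: S rot2 at col 1 lands with bottom-row=7; cleared 0 line(s) (total 0); column heights now [3 8 9 9 6 3], max=9

Answer: 3 8 9 9 6 3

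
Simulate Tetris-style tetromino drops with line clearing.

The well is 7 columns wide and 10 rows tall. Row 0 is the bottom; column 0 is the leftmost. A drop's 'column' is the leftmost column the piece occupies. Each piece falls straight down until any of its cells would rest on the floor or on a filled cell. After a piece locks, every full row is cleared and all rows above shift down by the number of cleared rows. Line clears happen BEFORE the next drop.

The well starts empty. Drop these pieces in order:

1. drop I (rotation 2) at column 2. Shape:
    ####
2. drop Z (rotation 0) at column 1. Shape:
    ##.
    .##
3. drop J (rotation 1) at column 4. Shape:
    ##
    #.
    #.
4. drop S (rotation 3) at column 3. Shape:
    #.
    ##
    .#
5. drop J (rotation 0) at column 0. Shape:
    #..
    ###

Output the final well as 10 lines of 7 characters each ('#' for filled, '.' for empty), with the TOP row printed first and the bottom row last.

Answer: .......
.......
.......
...#...
...##..
#...#..
###.##.
.##.#..
..###..
..####.

Derivation:
Drop 1: I rot2 at col 2 lands with bottom-row=0; cleared 0 line(s) (total 0); column heights now [0 0 1 1 1 1 0], max=1
Drop 2: Z rot0 at col 1 lands with bottom-row=1; cleared 0 line(s) (total 0); column heights now [0 3 3 2 1 1 0], max=3
Drop 3: J rot1 at col 4 lands with bottom-row=1; cleared 0 line(s) (total 0); column heights now [0 3 3 2 4 4 0], max=4
Drop 4: S rot3 at col 3 lands with bottom-row=4; cleared 0 line(s) (total 0); column heights now [0 3 3 7 6 4 0], max=7
Drop 5: J rot0 at col 0 lands with bottom-row=3; cleared 0 line(s) (total 0); column heights now [5 4 4 7 6 4 0], max=7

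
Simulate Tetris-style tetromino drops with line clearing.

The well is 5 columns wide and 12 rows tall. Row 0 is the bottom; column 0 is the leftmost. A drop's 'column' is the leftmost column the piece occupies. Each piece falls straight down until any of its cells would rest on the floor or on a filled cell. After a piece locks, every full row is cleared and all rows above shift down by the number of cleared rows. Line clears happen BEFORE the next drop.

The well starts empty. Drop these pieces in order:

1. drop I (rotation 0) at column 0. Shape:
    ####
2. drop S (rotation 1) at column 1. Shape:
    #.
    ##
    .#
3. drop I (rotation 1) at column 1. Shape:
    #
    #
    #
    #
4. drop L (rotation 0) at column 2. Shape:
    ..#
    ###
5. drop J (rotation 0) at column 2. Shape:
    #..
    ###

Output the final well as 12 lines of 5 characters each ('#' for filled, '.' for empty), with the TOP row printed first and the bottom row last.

Answer: .....
.....
.....
.....
.#...
.##..
.####
.#..#
.####
.##..
..#..
####.

Derivation:
Drop 1: I rot0 at col 0 lands with bottom-row=0; cleared 0 line(s) (total 0); column heights now [1 1 1 1 0], max=1
Drop 2: S rot1 at col 1 lands with bottom-row=1; cleared 0 line(s) (total 0); column heights now [1 4 3 1 0], max=4
Drop 3: I rot1 at col 1 lands with bottom-row=4; cleared 0 line(s) (total 0); column heights now [1 8 3 1 0], max=8
Drop 4: L rot0 at col 2 lands with bottom-row=3; cleared 0 line(s) (total 0); column heights now [1 8 4 4 5], max=8
Drop 5: J rot0 at col 2 lands with bottom-row=5; cleared 0 line(s) (total 0); column heights now [1 8 7 6 6], max=8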